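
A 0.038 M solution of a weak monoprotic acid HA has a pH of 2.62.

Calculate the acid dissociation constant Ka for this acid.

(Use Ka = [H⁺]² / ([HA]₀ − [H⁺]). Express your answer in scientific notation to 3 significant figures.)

[H⁺] = 10^(−pH) = 10^(−2.62) = 2.399e-03 M. For HA ⇌ H⁺ + A⁻, Ka = [H⁺][A⁻]/[HA] = [H⁺]² / ([HA]₀ − [H⁺]) = (2.399e-03)² / (0.038 − 2.399e-03) = 1.62e-04.

K_a = 1.62e-04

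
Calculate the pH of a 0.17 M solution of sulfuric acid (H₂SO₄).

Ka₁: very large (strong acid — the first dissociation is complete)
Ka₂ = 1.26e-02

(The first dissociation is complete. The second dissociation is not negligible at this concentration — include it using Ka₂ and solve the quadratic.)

First dissociation is complete: [H⁺]₀ = [HSO₄⁻]₀ = C = 0.17 M. Second dissociation HSO₄⁻ ⇌ H⁺ + SO₄²⁻: let x = [SO₄²⁻]. Ka₂ = (C + x)·x / (C − x) = 1.26e-02 → x² + (C + Ka₂)·x − Ka₂·C = 0 → x² + 0.18260·x − 2.142e-03 = 0. x = (−0.18260 + √(0.18260² + 4 × 2.142e-03)) / 2 = 1.1061e-02 M. [H⁺] = C + x = 0.17 + 1.1061e-02 = 1.8106e-01 M. pH = -log(1.8106e-01) = 0.74.

pH = 0.74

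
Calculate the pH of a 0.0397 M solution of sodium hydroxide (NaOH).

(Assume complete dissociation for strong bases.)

[OH⁻] = 0.0397 M for strong base. pOH = -log[OH⁻] = 1.40, pH = 14 - pOH

pH = 12.60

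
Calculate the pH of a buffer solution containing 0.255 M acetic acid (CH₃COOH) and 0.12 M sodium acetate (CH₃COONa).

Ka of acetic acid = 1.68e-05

pKa = -log(1.68e-05) = 4.77. pH = pKa + log([A⁻]/[HA]) = 4.77 + log(0.12/0.255)

pH = 4.45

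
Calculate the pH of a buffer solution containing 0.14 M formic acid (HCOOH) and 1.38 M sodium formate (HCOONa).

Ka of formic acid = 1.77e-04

pKa = -log(1.77e-04) = 3.75. pH = pKa + log([A⁻]/[HA]) = 3.75 + log(1.38/0.14)

pH = 4.75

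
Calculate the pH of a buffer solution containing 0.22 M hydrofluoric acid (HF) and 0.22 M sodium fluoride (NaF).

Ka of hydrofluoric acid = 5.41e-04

pKa = -log(5.41e-04) = 3.27. pH = pKa + log([A⁻]/[HA]) = 3.27 + log(0.22/0.22)

pH = 3.27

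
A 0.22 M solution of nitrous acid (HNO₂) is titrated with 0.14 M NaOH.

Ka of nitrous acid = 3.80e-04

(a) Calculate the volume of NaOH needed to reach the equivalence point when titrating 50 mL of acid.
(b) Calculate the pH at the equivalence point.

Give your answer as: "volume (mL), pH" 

moles acid = 0.22 × 50/1000 = 0.011 mol; V_base = moles/0.14 × 1000 = 78.6 mL. At equivalence only the conjugate base is present: [A⁻] = 0.011/0.129 = 8.5556e-02 M. Kb = Kw/Ka = 2.63e-11; [OH⁻] = √(Kb × [A⁻]) = 1.5005e-06; pOH = 5.82; pH = 14 - pOH = 8.18.

V = 78.6 mL, pH = 8.18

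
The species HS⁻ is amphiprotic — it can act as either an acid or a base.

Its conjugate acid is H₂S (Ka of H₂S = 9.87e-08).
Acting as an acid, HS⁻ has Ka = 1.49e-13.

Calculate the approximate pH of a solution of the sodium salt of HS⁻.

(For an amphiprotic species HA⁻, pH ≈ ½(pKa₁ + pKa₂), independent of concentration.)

pKa₁ = -log(9.87e-08) = 7.01; pKa₂ = -log(1.49e-13) = 12.83. For an amphiprotic species, pH ≈ ½(pKa₁ + pKa₂) = ½(7.01 + 12.83) = 9.92.

pH = 9.92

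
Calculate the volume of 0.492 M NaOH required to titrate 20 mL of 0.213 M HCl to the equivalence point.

At equivalence: moles acid = moles base. moles HCl = 0.213 × 20/1000 = 0.00426 mol. V_base = moles / 0.492 × 1000 = 8.7 mL.

V_{base} = 8.7 mL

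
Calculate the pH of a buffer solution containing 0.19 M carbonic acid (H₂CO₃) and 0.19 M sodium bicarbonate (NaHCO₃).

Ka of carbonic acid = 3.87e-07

pKa = -log(3.87e-07) = 6.41. pH = pKa + log([A⁻]/[HA]) = 6.41 + log(0.19/0.19)

pH = 6.41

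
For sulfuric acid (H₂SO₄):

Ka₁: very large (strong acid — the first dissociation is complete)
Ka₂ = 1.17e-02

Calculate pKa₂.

pKa₂ = -log(Ka₂) = -log(1.17e-02) = 1.93.

pK_{a2} = 1.93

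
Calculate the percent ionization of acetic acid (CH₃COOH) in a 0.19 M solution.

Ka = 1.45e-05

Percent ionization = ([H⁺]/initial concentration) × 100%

Using Ka equilibrium: x² + Ka×x - Ka×C = 0. Solving: [H⁺] = 1.6526e-03. Percent = (1.6526e-03/0.19) × 100

Percent ionization = 0.87%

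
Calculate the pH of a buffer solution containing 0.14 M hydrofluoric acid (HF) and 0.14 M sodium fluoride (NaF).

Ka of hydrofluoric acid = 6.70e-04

pKa = -log(6.70e-04) = 3.17. pH = pKa + log([A⁻]/[HA]) = 3.17 + log(0.14/0.14)

pH = 3.17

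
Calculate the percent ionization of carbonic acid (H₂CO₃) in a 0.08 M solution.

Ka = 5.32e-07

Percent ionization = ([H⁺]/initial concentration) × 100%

Using Ka equilibrium: x² + Ka×x - Ka×C = 0. Solving: [H⁺] = 2.0603e-04. Percent = (2.0603e-04/0.08) × 100

Percent ionization = 0.258%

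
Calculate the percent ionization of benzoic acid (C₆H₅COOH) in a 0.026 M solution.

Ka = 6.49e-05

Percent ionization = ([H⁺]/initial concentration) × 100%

Using Ka equilibrium: x² + Ka×x - Ka×C = 0. Solving: [H⁺] = 1.2670e-03. Percent = (1.2670e-03/0.026) × 100

Percent ionization = 4.87%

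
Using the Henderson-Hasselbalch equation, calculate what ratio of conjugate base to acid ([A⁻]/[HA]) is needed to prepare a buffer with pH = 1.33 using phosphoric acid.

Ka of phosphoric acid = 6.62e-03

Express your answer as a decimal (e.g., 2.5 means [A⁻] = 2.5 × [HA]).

pKa = -log(6.62e-03) = 2.1791. pH = pKa + log([A⁻]/[HA]), so log([A⁻]/[HA]) = pH − pKa = 1.33 − 2.1791 = -0.8491. [A⁻]/[HA] = 10^(-0.8491) = 0.142

[A⁻]/[HA] = 0.142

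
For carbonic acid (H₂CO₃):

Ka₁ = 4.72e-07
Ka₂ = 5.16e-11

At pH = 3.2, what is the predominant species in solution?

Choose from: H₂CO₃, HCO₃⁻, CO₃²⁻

pKa₁ = 6.33, pKa₂ = 10.29. For a polyprotic acid the predominant species crosses at each pKa: below pKa_n the protonated form dominates, above it the deprotonated form does. At pH = 3.2, the predominant species is H₂CO₃.

H₂CO₃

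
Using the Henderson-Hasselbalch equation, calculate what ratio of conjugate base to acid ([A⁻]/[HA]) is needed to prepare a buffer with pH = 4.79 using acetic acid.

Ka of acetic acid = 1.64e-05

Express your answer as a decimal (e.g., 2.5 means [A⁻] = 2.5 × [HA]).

pKa = -log(1.64e-05) = 4.7852. pH = pKa + log([A⁻]/[HA]), so log([A⁻]/[HA]) = pH − pKa = 4.79 − 4.7852 = 0.0048. [A⁻]/[HA] = 10^(0.0048) = 1.01

[A⁻]/[HA] = 1.01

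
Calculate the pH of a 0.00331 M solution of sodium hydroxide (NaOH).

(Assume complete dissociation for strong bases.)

[OH⁻] = 0.00331 M for strong base. pOH = -log[OH⁻] = 2.48, pH = 14 - pOH

pH = 11.52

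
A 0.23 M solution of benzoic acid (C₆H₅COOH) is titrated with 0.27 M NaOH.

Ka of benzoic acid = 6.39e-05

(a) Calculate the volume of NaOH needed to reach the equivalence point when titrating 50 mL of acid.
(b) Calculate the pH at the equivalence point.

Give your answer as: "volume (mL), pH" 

moles acid = 0.23 × 50/1000 = 0.0115 mol; V_base = moles/0.27 × 1000 = 42.6 mL. At equivalence only the conjugate base is present: [A⁻] = 0.0115/0.093 = 1.2420e-01 M. Kb = Kw/Ka = 1.56e-10; [OH⁻] = √(Kb × [A⁻]) = 4.4087e-06; pOH = 5.36; pH = 14 - pOH = 8.64.

V = 42.6 mL, pH = 8.64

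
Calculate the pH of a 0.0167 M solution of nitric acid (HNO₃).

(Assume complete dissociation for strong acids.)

[H⁺] = 0.0167 M for strong acid. pH = -log[H⁺] = -log(0.0167)

pH = 1.78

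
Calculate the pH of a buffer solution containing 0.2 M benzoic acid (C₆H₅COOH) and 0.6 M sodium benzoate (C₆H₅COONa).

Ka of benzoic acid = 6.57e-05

pKa = -log(6.57e-05) = 4.18. pH = pKa + log([A⁻]/[HA]) = 4.18 + log(0.6/0.2)

pH = 4.66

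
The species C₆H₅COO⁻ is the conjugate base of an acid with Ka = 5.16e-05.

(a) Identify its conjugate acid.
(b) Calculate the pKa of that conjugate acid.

(a) The conjugate acid is formed by adding one H⁺ to C₆H₅COO⁻, giving C₆H₅COOH. (b) pKa = -log(Ka) = -log(5.16e-05) = 4.29.

Conjugate acid: C₆H₅COOH; pK_a = 4.29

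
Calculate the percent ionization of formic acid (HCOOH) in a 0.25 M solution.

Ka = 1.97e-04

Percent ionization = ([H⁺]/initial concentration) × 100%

Using Ka equilibrium: x² + Ka×x - Ka×C = 0. Solving: [H⁺] = 6.9200e-03. Percent = (6.9200e-03/0.25) × 100

Percent ionization = 2.77%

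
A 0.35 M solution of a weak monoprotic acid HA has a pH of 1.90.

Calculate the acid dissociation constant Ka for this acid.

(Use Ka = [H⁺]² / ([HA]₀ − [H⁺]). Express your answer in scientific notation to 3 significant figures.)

[H⁺] = 10^(−pH) = 10^(−1.90) = 1.259e-02 M. For HA ⇌ H⁺ + A⁻, Ka = [H⁺][A⁻]/[HA] = [H⁺]² / ([HA]₀ − [H⁺]) = (1.259e-02)² / (0.35 − 1.259e-02) = 4.70e-04.

K_a = 4.70e-04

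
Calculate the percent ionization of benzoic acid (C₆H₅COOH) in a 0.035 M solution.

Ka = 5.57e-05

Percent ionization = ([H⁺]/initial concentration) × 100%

Using Ka equilibrium: x² + Ka×x - Ka×C = 0. Solving: [H⁺] = 1.3687e-03. Percent = (1.3687e-03/0.035) × 100

Percent ionization = 3.91%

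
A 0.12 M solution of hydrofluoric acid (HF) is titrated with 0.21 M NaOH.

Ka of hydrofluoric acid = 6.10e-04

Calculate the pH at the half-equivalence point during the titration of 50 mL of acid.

At half-equivalence [HA] = [A⁻], so Henderson-Hasselbalch gives pH = pKa = -log(6.10e-04) = 3.21.

pH = pKa = 3.21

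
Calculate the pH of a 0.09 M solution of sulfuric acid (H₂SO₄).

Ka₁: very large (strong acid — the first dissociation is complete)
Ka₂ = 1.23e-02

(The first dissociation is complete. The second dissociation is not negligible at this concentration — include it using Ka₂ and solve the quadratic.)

First dissociation is complete: [H⁺]₀ = [HSO₄⁻]₀ = C = 0.09 M. Second dissociation HSO₄⁻ ⇌ H⁺ + SO₄²⁻: let x = [SO₄²⁻]. Ka₂ = (C + x)·x / (C − x) = 1.23e-02 → x² + (C + Ka₂)·x − Ka₂·C = 0 → x² + 0.10230·x − 1.107e-03 = 0. x = (−0.10230 + √(0.10230² + 4 × 1.107e-03)) / 2 = 9.8690e-03 M. [H⁺] = C + x = 0.09 + 9.8690e-03 = 9.9869e-02 M. pH = -log(9.9869e-02) = 1.00.

pH = 1.00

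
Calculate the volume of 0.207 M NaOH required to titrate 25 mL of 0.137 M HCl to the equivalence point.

At equivalence: moles acid = moles base. moles HCl = 0.137 × 25/1000 = 0.003425 mol. V_base = moles / 0.207 × 1000 = 16.5 mL.

V_{base} = 16.5 mL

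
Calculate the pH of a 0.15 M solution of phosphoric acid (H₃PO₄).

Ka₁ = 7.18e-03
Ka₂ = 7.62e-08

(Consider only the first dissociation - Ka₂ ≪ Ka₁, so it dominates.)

First dissociation dominates. From Ka₁ = [H⁺][HA⁻]/[H₂A], x² + Ka₁·x − Ka₁·C = 0 with C = 0.15 M and Ka₁ = 7.18e-03. Solving: [H⁺] = (−Ka₁ + √(Ka₁² + 4·Ka₁·C)) / 2 = 2.9423e-02 M. pH = -log(2.9423e-02) = 1.53.

pH = 1.53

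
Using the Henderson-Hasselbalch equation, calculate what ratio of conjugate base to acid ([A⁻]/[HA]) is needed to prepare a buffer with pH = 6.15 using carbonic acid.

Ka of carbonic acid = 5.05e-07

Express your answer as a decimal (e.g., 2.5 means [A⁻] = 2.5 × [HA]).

pKa = -log(5.05e-07) = 6.2967. pH = pKa + log([A⁻]/[HA]), so log([A⁻]/[HA]) = pH − pKa = 6.15 − 6.2967 = -0.1467. [A⁻]/[HA] = 10^(-0.1467) = 0.713

[A⁻]/[HA] = 0.713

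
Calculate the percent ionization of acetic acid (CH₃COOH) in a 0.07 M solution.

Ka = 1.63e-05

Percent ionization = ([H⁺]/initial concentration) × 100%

Using Ka equilibrium: x² + Ka×x - Ka×C = 0. Solving: [H⁺] = 1.0601e-03. Percent = (1.0601e-03/0.07) × 100

Percent ionization = 1.51%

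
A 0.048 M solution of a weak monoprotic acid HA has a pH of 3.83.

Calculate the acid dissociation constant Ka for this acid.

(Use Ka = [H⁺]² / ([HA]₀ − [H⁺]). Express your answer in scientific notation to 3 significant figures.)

[H⁺] = 10^(−pH) = 10^(−3.83) = 1.479e-04 M. For HA ⇌ H⁺ + A⁻, Ka = [H⁺][A⁻]/[HA] = [H⁺]² / ([HA]₀ − [H⁺]) = (1.479e-04)² / (0.048 − 1.479e-04) = 4.57e-07.

K_a = 4.57e-07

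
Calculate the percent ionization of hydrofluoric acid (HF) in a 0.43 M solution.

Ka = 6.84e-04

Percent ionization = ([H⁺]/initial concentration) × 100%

Using Ka equilibrium: x² + Ka×x - Ka×C = 0. Solving: [H⁺] = 1.6811e-02. Percent = (1.6811e-02/0.43) × 100

Percent ionization = 3.91%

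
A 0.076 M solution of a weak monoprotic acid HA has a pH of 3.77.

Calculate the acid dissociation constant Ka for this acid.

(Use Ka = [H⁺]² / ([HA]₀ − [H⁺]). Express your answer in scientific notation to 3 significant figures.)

[H⁺] = 10^(−pH) = 10^(−3.77) = 1.698e-04 M. For HA ⇌ H⁺ + A⁻, Ka = [H⁺][A⁻]/[HA] = [H⁺]² / ([HA]₀ − [H⁺]) = (1.698e-04)² / (0.076 − 1.698e-04) = 3.80e-07.

K_a = 3.80e-07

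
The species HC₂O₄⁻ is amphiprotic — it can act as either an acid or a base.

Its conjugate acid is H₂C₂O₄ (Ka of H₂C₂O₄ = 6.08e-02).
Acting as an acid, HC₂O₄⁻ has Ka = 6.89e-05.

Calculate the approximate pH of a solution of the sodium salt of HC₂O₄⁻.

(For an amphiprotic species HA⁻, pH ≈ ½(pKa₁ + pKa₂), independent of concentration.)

pKa₁ = -log(6.08e-02) = 1.22; pKa₂ = -log(6.89e-05) = 4.16. For an amphiprotic species, pH ≈ ½(pKa₁ + pKa₂) = ½(1.22 + 4.16) = 2.69.

pH = 2.69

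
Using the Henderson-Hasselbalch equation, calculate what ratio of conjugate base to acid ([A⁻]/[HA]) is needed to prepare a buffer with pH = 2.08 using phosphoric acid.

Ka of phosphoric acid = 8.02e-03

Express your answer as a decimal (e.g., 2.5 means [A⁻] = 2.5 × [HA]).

pKa = -log(8.02e-03) = 2.0958. pH = pKa + log([A⁻]/[HA]), so log([A⁻]/[HA]) = pH − pKa = 2.08 − 2.0958 = -0.0158. [A⁻]/[HA] = 10^(-0.0158) = 0.964

[A⁻]/[HA] = 0.964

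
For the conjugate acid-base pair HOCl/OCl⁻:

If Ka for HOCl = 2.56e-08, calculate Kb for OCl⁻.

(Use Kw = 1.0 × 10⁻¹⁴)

For a conjugate pair Ka × Kb = Kw, so Kb = Kw/Ka = 1.0 × 10⁻¹⁴ / 2.56e-08 = 3.91e-07.

K_b = 3.91e-07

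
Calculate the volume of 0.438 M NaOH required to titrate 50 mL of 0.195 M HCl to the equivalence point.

At equivalence: moles acid = moles base. moles HCl = 0.195 × 50/1000 = 0.00975 mol. V_base = moles / 0.438 × 1000 = 22.3 mL.

V_{base} = 22.3 mL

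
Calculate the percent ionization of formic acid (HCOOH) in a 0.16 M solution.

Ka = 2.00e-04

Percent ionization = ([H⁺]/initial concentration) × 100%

Using Ka equilibrium: x² + Ka×x - Ka×C = 0. Solving: [H⁺] = 5.5577e-03. Percent = (5.5577e-03/0.16) × 100

Percent ionization = 3.47%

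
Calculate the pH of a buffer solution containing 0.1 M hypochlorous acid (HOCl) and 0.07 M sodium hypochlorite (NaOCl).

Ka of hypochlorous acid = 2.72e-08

pKa = -log(2.72e-08) = 7.57. pH = pKa + log([A⁻]/[HA]) = 7.57 + log(0.07/0.1)

pH = 7.41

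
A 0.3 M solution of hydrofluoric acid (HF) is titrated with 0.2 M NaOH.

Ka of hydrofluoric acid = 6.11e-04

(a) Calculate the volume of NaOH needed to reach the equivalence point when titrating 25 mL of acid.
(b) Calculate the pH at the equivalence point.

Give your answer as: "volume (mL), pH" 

moles acid = 0.3 × 25/1000 = 0.0075 mol; V_base = moles/0.2 × 1000 = 37.5 mL. At equivalence only the conjugate base is present: [A⁻] = 0.0075/0.062 = 1.2000e-01 M. Kb = Kw/Ka = 1.64e-11; [OH⁻] = √(Kb × [A⁻]) = 1.4014e-06; pOH = 5.85; pH = 14 - pOH = 8.15.

V = 37.5 mL, pH = 8.15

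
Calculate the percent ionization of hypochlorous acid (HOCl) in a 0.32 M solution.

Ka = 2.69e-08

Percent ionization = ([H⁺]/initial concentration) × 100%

Using Ka equilibrium: x² + Ka×x - Ka×C = 0. Solving: [H⁺] = 9.2766e-05. Percent = (9.2766e-05/0.32) × 100

Percent ionization = 0.029%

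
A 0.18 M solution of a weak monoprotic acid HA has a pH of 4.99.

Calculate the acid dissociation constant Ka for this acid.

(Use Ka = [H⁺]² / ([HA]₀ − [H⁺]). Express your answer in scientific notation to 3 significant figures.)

[H⁺] = 10^(−pH) = 10^(−4.99) = 1.023e-05 M. For HA ⇌ H⁺ + A⁻, Ka = [H⁺][A⁻]/[HA] = [H⁺]² / ([HA]₀ − [H⁺]) = (1.023e-05)² / (0.18 − 1.023e-05) = 5.82e-10.

K_a = 5.82e-10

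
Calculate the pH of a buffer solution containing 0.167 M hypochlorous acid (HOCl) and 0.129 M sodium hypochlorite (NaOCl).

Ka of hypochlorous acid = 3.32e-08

pKa = -log(3.32e-08) = 7.48. pH = pKa + log([A⁻]/[HA]) = 7.48 + log(0.129/0.167)

pH = 7.37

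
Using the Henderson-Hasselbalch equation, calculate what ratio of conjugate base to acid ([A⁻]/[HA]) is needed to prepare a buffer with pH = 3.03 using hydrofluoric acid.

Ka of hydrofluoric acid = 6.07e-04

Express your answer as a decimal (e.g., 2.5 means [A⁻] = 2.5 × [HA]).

pKa = -log(6.07e-04) = 3.2168. pH = pKa + log([A⁻]/[HA]), so log([A⁻]/[HA]) = pH − pKa = 3.03 − 3.2168 = -0.1868. [A⁻]/[HA] = 10^(-0.1868) = 0.650

[A⁻]/[HA] = 0.650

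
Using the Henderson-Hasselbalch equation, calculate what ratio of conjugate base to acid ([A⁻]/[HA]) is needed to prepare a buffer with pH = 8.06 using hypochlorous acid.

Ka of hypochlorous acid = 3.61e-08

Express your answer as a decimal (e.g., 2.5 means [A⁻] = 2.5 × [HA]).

pKa = -log(3.61e-08) = 7.4425. pH = pKa + log([A⁻]/[HA]), so log([A⁻]/[HA]) = pH − pKa = 8.06 − 7.4425 = 0.6175. [A⁻]/[HA] = 10^(0.6175) = 4.14

[A⁻]/[HA] = 4.14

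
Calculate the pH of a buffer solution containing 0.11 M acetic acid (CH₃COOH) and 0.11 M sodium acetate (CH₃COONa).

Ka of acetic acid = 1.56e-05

pKa = -log(1.56e-05) = 4.81. pH = pKa + log([A⁻]/[HA]) = 4.81 + log(0.11/0.11)

pH = 4.81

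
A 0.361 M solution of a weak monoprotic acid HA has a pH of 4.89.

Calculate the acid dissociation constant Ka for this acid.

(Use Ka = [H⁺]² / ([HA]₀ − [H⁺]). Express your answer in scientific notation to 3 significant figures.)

[H⁺] = 10^(−pH) = 10^(−4.89) = 1.288e-05 M. For HA ⇌ H⁺ + A⁻, Ka = [H⁺][A⁻]/[HA] = [H⁺]² / ([HA]₀ − [H⁺]) = (1.288e-05)² / (0.361 − 1.288e-05) = 4.60e-10.

K_a = 4.60e-10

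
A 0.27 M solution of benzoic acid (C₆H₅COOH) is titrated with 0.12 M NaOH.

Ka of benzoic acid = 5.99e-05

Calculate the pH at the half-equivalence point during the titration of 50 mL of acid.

At half-equivalence [HA] = [A⁻], so Henderson-Hasselbalch gives pH = pKa = -log(5.99e-05) = 4.22.

pH = pKa = 4.22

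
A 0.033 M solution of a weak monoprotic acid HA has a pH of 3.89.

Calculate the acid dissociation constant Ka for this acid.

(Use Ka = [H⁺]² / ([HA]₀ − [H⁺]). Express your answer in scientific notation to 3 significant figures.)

[H⁺] = 10^(−pH) = 10^(−3.89) = 1.288e-04 M. For HA ⇌ H⁺ + A⁻, Ka = [H⁺][A⁻]/[HA] = [H⁺]² / ([HA]₀ − [H⁺]) = (1.288e-04)² / (0.033 − 1.288e-04) = 5.05e-07.

K_a = 5.05e-07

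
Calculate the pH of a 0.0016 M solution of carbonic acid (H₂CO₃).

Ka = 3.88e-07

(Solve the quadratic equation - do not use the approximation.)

x² + Ka×x - Ka×C = 0. Using quadratic formula: [H⁺] = 2.4723e-05

pH = 4.61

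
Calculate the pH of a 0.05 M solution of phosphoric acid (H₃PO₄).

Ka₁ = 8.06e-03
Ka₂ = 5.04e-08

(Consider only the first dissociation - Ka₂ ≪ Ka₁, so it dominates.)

First dissociation dominates. From Ka₁ = [H⁺][HA⁻]/[H₂A], x² + Ka₁·x − Ka₁·C = 0 with C = 0.05 M and Ka₁ = 8.06e-03. Solving: [H⁺] = (−Ka₁ + √(Ka₁² + 4·Ka₁·C)) / 2 = 1.6445e-02 M. pH = -log(1.6445e-02) = 1.78.

pH = 1.78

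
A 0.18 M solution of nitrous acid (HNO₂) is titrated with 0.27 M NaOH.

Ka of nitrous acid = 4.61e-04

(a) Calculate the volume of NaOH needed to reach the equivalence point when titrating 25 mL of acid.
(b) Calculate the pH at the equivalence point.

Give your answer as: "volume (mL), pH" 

moles acid = 0.18 × 25/1000 = 0.0045 mol; V_base = moles/0.27 × 1000 = 16.7 mL. At equivalence only the conjugate base is present: [A⁻] = 0.0045/0.042 = 1.0800e-01 M. Kb = Kw/Ka = 2.17e-11; [OH⁻] = √(Kb × [A⁻]) = 1.5306e-06; pOH = 5.82; pH = 14 - pOH = 8.18.

V = 16.7 mL, pH = 8.18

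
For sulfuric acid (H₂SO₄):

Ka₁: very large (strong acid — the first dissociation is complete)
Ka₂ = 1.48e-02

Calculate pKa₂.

pKa₂ = -log(Ka₂) = -log(1.48e-02) = 1.83.

pK_{a2} = 1.83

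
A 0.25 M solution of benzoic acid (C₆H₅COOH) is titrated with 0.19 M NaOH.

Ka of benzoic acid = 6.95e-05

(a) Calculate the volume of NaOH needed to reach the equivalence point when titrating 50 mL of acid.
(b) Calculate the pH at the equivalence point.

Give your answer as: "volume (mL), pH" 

moles acid = 0.25 × 50/1000 = 0.0125 mol; V_base = moles/0.19 × 1000 = 65.8 mL. At equivalence only the conjugate base is present: [A⁻] = 0.0125/0.116 = 1.0795e-01 M. Kb = Kw/Ka = 1.44e-10; [OH⁻] = √(Kb × [A⁻]) = 3.9412e-06; pOH = 5.40; pH = 14 - pOH = 8.60.

V = 65.8 mL, pH = 8.60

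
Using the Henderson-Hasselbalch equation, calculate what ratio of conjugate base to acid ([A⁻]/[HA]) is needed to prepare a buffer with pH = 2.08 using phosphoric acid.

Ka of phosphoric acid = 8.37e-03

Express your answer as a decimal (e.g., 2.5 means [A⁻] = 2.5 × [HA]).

pKa = -log(8.37e-03) = 2.0773. pH = pKa + log([A⁻]/[HA]), so log([A⁻]/[HA]) = pH − pKa = 2.08 − 2.0773 = 0.0027. [A⁻]/[HA] = 10^(0.0027) = 1.01

[A⁻]/[HA] = 1.01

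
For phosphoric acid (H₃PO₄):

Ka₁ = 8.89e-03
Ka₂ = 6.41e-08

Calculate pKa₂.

pKa₂ = -log(Ka₂) = -log(6.41e-08) = 7.19.

pK_{a2} = 7.19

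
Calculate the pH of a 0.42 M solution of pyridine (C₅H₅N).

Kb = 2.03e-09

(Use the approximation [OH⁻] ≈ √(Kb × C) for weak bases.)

[OH⁻] = √(Kb × C) = √(2.03e-09 × 0.42) = 2.9199e-05. pOH = 4.53, pH = 14 - pOH

pH = 9.47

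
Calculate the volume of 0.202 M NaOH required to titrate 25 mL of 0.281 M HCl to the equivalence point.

At equivalence: moles acid = moles base. moles HCl = 0.281 × 25/1000 = 0.007025 mol. V_base = moles / 0.202 × 1000 = 34.8 mL.

V_{base} = 34.8 mL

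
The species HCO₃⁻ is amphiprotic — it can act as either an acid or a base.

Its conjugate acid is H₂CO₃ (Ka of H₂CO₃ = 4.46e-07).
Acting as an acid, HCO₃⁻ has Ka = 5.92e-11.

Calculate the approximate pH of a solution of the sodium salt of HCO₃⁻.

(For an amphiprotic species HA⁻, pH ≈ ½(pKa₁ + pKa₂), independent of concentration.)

pKa₁ = -log(4.46e-07) = 6.35; pKa₂ = -log(5.92e-11) = 10.23. For an amphiprotic species, pH ≈ ½(pKa₁ + pKa₂) = ½(6.35 + 10.23) = 8.29.

pH = 8.29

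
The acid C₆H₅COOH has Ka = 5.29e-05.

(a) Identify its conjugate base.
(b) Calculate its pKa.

(a) The conjugate base is formed by removing one H⁺ from C₆H₅COOH, giving C₆H₅COO⁻. (b) pKa = -log(Ka) = -log(5.29e-05) = 4.28.

Conjugate base: C₆H₅COO⁻; pK_a = 4.28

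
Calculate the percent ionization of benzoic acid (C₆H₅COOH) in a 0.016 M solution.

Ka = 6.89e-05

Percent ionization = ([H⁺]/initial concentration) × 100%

Using Ka equilibrium: x² + Ka×x - Ka×C = 0. Solving: [H⁺] = 1.0161e-03. Percent = (1.0161e-03/0.016) × 100

Percent ionization = 6.35%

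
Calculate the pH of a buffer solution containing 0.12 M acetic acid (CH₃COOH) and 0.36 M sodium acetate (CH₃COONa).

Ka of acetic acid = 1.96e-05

pKa = -log(1.96e-05) = 4.71. pH = pKa + log([A⁻]/[HA]) = 4.71 + log(0.36/0.12)

pH = 5.18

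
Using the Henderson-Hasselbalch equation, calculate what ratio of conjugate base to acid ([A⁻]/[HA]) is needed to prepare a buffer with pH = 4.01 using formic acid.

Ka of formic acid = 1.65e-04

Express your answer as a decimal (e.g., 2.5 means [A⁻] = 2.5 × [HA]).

pKa = -log(1.65e-04) = 3.7825. pH = pKa + log([A⁻]/[HA]), so log([A⁻]/[HA]) = pH − pKa = 4.01 − 3.7825 = 0.2275. [A⁻]/[HA] = 10^(0.2275) = 1.69

[A⁻]/[HA] = 1.69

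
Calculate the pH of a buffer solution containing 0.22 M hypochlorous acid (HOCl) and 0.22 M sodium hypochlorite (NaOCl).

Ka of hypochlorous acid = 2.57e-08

pKa = -log(2.57e-08) = 7.59. pH = pKa + log([A⁻]/[HA]) = 7.59 + log(0.22/0.22)

pH = 7.59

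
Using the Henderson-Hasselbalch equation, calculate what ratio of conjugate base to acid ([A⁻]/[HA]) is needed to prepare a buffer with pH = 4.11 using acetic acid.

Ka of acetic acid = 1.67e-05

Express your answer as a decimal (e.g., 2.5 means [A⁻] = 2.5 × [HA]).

pKa = -log(1.67e-05) = 4.7773. pH = pKa + log([A⁻]/[HA]), so log([A⁻]/[HA]) = pH − pKa = 4.11 − 4.7773 = -0.6673. [A⁻]/[HA] = 10^(-0.6673) = 0.215

[A⁻]/[HA] = 0.215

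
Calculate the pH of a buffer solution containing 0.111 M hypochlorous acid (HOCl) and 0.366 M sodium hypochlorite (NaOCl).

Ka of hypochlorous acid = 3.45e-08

pKa = -log(3.45e-08) = 7.46. pH = pKa + log([A⁻]/[HA]) = 7.46 + log(0.366/0.111)

pH = 7.98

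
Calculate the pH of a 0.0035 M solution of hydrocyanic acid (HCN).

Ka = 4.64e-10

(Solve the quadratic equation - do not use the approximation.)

x² + Ka×x - Ka×C = 0. Using quadratic formula: [H⁺] = 1.2741e-06

pH = 5.89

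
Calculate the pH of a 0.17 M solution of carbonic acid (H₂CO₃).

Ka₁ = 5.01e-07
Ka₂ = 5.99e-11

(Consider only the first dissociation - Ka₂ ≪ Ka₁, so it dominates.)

First dissociation dominates. From Ka₁ = [H⁺][HA⁻]/[H₂A], x² + Ka₁·x − Ka₁·C = 0 with C = 0.17 M and Ka₁ = 5.01e-07. Solving: [H⁺] = (−Ka₁ + √(Ka₁² + 4·Ka₁·C)) / 2 = 2.9159e-04 M. pH = -log(2.9159e-04) = 3.54.

pH = 3.54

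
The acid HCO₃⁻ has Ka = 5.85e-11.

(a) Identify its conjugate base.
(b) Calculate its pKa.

(a) The conjugate base is formed by removing one H⁺ from HCO₃⁻, giving CO₃²⁻. (b) pKa = -log(Ka) = -log(5.85e-11) = 10.23.

Conjugate base: CO₃²⁻; pK_a = 10.23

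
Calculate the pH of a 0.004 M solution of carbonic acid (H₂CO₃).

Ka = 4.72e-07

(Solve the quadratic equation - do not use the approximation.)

x² + Ka×x - Ka×C = 0. Using quadratic formula: [H⁺] = 4.3216e-05

pH = 4.36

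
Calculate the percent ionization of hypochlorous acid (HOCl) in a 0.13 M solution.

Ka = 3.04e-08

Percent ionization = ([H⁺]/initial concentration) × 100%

Using Ka equilibrium: x² + Ka×x - Ka×C = 0. Solving: [H⁺] = 6.2850e-05. Percent = (6.2850e-05/0.13) × 100

Percent ionization = 0.0483%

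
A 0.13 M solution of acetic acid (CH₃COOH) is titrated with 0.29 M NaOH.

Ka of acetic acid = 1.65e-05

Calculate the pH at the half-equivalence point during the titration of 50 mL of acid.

At half-equivalence [HA] = [A⁻], so Henderson-Hasselbalch gives pH = pKa = -log(1.65e-05) = 4.78.

pH = pKa = 4.78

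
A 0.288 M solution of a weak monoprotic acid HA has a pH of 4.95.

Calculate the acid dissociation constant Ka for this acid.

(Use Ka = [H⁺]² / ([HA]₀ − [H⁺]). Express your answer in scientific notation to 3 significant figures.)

[H⁺] = 10^(−pH) = 10^(−4.95) = 1.122e-05 M. For HA ⇌ H⁺ + A⁻, Ka = [H⁺][A⁻]/[HA] = [H⁺]² / ([HA]₀ − [H⁺]) = (1.122e-05)² / (0.288 − 1.122e-05) = 4.37e-10.

K_a = 4.37e-10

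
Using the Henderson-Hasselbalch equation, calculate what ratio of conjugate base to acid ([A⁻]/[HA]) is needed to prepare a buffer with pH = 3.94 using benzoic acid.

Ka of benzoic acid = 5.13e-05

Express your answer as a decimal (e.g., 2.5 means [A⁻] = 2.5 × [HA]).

pKa = -log(5.13e-05) = 4.2899. pH = pKa + log([A⁻]/[HA]), so log([A⁻]/[HA]) = pH − pKa = 3.94 − 4.2899 = -0.3499. [A⁻]/[HA] = 10^(-0.3499) = 0.447

[A⁻]/[HA] = 0.447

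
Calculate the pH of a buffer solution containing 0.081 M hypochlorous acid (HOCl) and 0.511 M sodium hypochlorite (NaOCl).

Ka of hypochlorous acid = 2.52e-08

pKa = -log(2.52e-08) = 7.60. pH = pKa + log([A⁻]/[HA]) = 7.60 + log(0.511/0.081)

pH = 8.40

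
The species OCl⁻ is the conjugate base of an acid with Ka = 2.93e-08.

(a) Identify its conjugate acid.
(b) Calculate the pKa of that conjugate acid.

(a) The conjugate acid is formed by adding one H⁺ to OCl⁻, giving HOCl. (b) pKa = -log(Ka) = -log(2.93e-08) = 7.53.

Conjugate acid: HOCl; pK_a = 7.53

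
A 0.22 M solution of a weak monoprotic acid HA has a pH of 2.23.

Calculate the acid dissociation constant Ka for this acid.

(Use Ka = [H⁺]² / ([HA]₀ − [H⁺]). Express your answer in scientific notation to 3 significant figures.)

[H⁺] = 10^(−pH) = 10^(−2.23) = 5.888e-03 M. For HA ⇌ H⁺ + A⁻, Ka = [H⁺][A⁻]/[HA] = [H⁺]² / ([HA]₀ − [H⁺]) = (5.888e-03)² / (0.22 − 5.888e-03) = 1.62e-04.

K_a = 1.62e-04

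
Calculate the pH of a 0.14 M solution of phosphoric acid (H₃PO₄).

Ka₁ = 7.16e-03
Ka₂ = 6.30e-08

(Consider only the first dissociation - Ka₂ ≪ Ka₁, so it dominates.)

First dissociation dominates. From Ka₁ = [H⁺][HA⁻]/[H₂A], x² + Ka₁·x − Ka₁·C = 0 with C = 0.14 M and Ka₁ = 7.16e-03. Solving: [H⁺] = (−Ka₁ + √(Ka₁² + 4·Ka₁·C)) / 2 = 2.8282e-02 M. pH = -log(2.8282e-02) = 1.55.

pH = 1.55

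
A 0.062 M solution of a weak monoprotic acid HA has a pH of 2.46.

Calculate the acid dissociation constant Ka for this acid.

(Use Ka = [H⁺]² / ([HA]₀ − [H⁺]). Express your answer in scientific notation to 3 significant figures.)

[H⁺] = 10^(−pH) = 10^(−2.46) = 3.467e-03 M. For HA ⇌ H⁺ + A⁻, Ka = [H⁺][A⁻]/[HA] = [H⁺]² / ([HA]₀ − [H⁺]) = (3.467e-03)² / (0.062 − 3.467e-03) = 2.05e-04.

K_a = 2.05e-04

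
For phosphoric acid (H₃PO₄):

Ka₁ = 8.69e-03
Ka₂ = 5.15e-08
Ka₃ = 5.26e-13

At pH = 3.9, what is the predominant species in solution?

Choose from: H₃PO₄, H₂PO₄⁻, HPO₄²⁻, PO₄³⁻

pKa₁ = 2.06, pKa₂ = 7.29, pKa₃ = 12.28. For a polyprotic acid the predominant species crosses at each pKa: below pKa_n the protonated form dominates, above it the deprotonated form does. At pH = 3.9, the predominant species is H₂PO₄⁻.

H₂PO₄⁻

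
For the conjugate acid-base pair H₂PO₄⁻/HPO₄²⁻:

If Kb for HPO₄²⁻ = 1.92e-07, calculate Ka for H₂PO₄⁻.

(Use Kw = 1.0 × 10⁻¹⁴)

For a conjugate pair Ka × Kb = Kw, so Ka = Kw/Kb = 1.0 × 10⁻¹⁴ / 1.92e-07 = 5.21e-08.

K_a = 5.21e-08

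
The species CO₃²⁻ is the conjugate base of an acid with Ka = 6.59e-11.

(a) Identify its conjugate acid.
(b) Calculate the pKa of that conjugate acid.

(a) The conjugate acid is formed by adding one H⁺ to CO₃²⁻, giving HCO₃⁻. (b) pKa = -log(Ka) = -log(6.59e-11) = 10.18.

Conjugate acid: HCO₃⁻; pK_a = 10.18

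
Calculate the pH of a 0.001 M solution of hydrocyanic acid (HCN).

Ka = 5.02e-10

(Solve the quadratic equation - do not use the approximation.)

x² + Ka×x - Ka×C = 0. Using quadratic formula: [H⁺] = 7.0827e-07

pH = 6.15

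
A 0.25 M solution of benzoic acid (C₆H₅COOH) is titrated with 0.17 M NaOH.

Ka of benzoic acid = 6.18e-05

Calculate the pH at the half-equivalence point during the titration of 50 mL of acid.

At half-equivalence [HA] = [A⁻], so Henderson-Hasselbalch gives pH = pKa = -log(6.18e-05) = 4.21.

pH = pKa = 4.21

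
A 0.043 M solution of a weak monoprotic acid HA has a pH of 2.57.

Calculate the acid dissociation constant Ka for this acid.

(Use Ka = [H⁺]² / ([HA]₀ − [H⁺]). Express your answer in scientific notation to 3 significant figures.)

[H⁺] = 10^(−pH) = 10^(−2.57) = 2.692e-03 M. For HA ⇌ H⁺ + A⁻, Ka = [H⁺][A⁻]/[HA] = [H⁺]² / ([HA]₀ − [H⁺]) = (2.692e-03)² / (0.043 − 2.692e-03) = 1.80e-04.

K_a = 1.80e-04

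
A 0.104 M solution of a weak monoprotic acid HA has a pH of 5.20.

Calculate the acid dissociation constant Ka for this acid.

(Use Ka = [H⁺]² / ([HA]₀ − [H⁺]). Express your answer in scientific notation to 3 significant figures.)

[H⁺] = 10^(−pH) = 10^(−5.20) = 6.310e-06 M. For HA ⇌ H⁺ + A⁻, Ka = [H⁺][A⁻]/[HA] = [H⁺]² / ([HA]₀ − [H⁺]) = (6.310e-06)² / (0.104 − 6.310e-06) = 3.83e-10.

K_a = 3.83e-10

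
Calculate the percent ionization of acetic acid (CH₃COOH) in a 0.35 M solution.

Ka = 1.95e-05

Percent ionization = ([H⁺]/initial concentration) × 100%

Using Ka equilibrium: x² + Ka×x - Ka×C = 0. Solving: [H⁺] = 2.6027e-03. Percent = (2.6027e-03/0.35) × 100

Percent ionization = 0.744%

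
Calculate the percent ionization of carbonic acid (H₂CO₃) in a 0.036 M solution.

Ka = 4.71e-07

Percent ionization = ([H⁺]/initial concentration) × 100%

Using Ka equilibrium: x² + Ka×x - Ka×C = 0. Solving: [H⁺] = 1.2998e-04. Percent = (1.2998e-04/0.036) × 100

Percent ionization = 0.361%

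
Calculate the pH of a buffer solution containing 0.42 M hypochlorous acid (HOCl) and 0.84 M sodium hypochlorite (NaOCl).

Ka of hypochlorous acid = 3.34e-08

pKa = -log(3.34e-08) = 7.48. pH = pKa + log([A⁻]/[HA]) = 7.48 + log(0.84/0.42)

pH = 7.78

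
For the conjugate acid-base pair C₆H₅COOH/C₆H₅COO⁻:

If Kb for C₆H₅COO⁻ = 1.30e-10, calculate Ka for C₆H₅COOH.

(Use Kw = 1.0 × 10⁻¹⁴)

For a conjugate pair Ka × Kb = Kw, so Ka = Kw/Kb = 1.0 × 10⁻¹⁴ / 1.30e-10 = 7.69e-05.

K_a = 7.69e-05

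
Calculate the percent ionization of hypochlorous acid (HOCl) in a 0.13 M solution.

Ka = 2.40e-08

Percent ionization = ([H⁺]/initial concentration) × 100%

Using Ka equilibrium: x² + Ka×x - Ka×C = 0. Solving: [H⁺] = 5.5845e-05. Percent = (5.5845e-05/0.13) × 100

Percent ionization = 0.043%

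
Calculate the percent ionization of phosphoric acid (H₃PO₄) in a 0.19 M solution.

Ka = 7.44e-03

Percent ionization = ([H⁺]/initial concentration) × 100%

Using Ka equilibrium: x² + Ka×x - Ka×C = 0. Solving: [H⁺] = 3.4061e-02. Percent = (3.4061e-02/0.19) × 100

Percent ionization = 17.9%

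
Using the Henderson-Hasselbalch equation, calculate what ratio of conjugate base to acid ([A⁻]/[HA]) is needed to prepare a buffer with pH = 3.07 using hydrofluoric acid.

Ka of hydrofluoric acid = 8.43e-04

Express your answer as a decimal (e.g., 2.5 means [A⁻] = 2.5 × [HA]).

pKa = -log(8.43e-04) = 3.0742. pH = pKa + log([A⁻]/[HA]), so log([A⁻]/[HA]) = pH − pKa = 3.07 − 3.0742 = -0.0042. [A⁻]/[HA] = 10^(-0.0042) = 0.990

[A⁻]/[HA] = 0.990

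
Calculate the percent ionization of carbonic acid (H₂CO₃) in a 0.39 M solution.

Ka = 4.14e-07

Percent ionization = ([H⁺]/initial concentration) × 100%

Using Ka equilibrium: x² + Ka×x - Ka×C = 0. Solving: [H⁺] = 4.0161e-04. Percent = (4.0161e-04/0.39) × 100

Percent ionization = 0.103%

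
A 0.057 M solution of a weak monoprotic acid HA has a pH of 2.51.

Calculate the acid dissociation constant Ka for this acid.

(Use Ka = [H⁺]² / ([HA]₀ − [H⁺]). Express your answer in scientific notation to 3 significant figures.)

[H⁺] = 10^(−pH) = 10^(−2.51) = 3.090e-03 M. For HA ⇌ H⁺ + A⁻, Ka = [H⁺][A⁻]/[HA] = [H⁺]² / ([HA]₀ − [H⁺]) = (3.090e-03)² / (0.057 − 3.090e-03) = 1.77e-04.

K_a = 1.77e-04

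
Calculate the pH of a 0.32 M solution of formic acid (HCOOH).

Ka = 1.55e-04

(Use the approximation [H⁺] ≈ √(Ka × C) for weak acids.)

[H⁺] = √(Ka × C) = √(1.55e-04 × 0.32) = 7.0427e-03. pH = -log(7.0427e-03)

pH = 2.15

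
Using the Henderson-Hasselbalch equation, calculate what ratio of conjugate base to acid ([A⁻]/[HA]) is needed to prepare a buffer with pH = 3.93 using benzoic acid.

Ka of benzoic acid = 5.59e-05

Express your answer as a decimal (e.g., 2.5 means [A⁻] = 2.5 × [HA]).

pKa = -log(5.59e-05) = 4.2526. pH = pKa + log([A⁻]/[HA]), so log([A⁻]/[HA]) = pH − pKa = 3.93 − 4.2526 = -0.3226. [A⁻]/[HA] = 10^(-0.3226) = 0.476

[A⁻]/[HA] = 0.476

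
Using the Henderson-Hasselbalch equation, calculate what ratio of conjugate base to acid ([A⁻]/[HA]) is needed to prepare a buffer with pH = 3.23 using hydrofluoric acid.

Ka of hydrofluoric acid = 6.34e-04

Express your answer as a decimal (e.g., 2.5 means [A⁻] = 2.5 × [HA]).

pKa = -log(6.34e-04) = 3.1979. pH = pKa + log([A⁻]/[HA]), so log([A⁻]/[HA]) = pH − pKa = 3.23 − 3.1979 = 0.0321. [A⁻]/[HA] = 10^(0.0321) = 1.08

[A⁻]/[HA] = 1.08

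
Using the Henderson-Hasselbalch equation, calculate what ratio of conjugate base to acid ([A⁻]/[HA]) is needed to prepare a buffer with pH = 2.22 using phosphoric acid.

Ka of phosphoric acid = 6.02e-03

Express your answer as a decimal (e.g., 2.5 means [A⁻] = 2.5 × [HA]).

pKa = -log(6.02e-03) = 2.2204. pH = pKa + log([A⁻]/[HA]), so log([A⁻]/[HA]) = pH − pKa = 2.22 − 2.2204 = -0.0004. [A⁻]/[HA] = 10^(-0.0004) = 0.999

[A⁻]/[HA] = 0.999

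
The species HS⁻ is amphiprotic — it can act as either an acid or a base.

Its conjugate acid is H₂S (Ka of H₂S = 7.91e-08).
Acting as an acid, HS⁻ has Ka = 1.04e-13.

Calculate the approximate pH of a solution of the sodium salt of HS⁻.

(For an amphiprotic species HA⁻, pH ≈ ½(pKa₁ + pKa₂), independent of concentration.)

pKa₁ = -log(7.91e-08) = 7.10; pKa₂ = -log(1.04e-13) = 12.98. For an amphiprotic species, pH ≈ ½(pKa₁ + pKa₂) = ½(7.10 + 12.98) = 10.04.

pH = 10.04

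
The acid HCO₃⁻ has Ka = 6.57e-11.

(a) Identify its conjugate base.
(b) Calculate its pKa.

(a) The conjugate base is formed by removing one H⁺ from HCO₃⁻, giving CO₃²⁻. (b) pKa = -log(Ka) = -log(6.57e-11) = 10.18.

Conjugate base: CO₃²⁻; pK_a = 10.18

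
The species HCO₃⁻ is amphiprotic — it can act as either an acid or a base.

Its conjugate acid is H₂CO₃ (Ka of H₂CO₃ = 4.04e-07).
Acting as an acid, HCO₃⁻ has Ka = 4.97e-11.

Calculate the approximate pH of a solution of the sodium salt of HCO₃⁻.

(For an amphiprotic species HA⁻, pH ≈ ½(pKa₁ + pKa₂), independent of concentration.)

pKa₁ = -log(4.04e-07) = 6.39; pKa₂ = -log(4.97e-11) = 10.30. For an amphiprotic species, pH ≈ ½(pKa₁ + pKa₂) = ½(6.39 + 10.30) = 8.35.

pH = 8.35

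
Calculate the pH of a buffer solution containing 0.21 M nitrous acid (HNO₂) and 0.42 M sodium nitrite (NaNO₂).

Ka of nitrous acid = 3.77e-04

pKa = -log(3.77e-04) = 3.42. pH = pKa + log([A⁻]/[HA]) = 3.42 + log(0.42/0.21)

pH = 3.72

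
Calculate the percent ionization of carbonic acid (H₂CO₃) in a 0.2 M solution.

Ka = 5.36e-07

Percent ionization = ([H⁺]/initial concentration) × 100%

Using Ka equilibrium: x² + Ka×x - Ka×C = 0. Solving: [H⁺] = 3.2715e-04. Percent = (3.2715e-04/0.2) × 100

Percent ionization = 0.164%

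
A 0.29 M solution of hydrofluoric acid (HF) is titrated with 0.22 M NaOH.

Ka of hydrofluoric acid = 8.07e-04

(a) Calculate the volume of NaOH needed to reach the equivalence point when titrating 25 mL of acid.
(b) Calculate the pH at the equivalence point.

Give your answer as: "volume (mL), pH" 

moles acid = 0.29 × 25/1000 = 0.00725 mol; V_base = moles/0.22 × 1000 = 33.0 mL. At equivalence only the conjugate base is present: [A⁻] = 0.00725/0.058 = 1.2510e-01 M. Kb = Kw/Ka = 1.24e-11; [OH⁻] = √(Kb × [A⁻]) = 1.2451e-06; pOH = 5.90; pH = 14 - pOH = 8.10.

V = 33.0 mL, pH = 8.10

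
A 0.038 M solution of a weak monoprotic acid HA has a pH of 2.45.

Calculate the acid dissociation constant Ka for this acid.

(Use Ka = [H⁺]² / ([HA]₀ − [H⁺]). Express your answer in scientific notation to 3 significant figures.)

[H⁺] = 10^(−pH) = 10^(−2.45) = 3.548e-03 M. For HA ⇌ H⁺ + A⁻, Ka = [H⁺][A⁻]/[HA] = [H⁺]² / ([HA]₀ − [H⁺]) = (3.548e-03)² / (0.038 − 3.548e-03) = 3.65e-04.

K_a = 3.65e-04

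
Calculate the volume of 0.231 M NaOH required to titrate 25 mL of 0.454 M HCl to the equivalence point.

At equivalence: moles acid = moles base. moles HCl = 0.454 × 25/1000 = 0.01135 mol. V_base = moles / 0.231 × 1000 = 49.1 mL.

V_{base} = 49.1 mL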